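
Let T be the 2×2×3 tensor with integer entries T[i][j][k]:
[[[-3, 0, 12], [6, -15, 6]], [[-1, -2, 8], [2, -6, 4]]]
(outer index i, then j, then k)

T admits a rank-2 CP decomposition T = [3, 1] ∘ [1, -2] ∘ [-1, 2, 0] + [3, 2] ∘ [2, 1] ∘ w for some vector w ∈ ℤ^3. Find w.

Subtract the known terms from T to get the rank-1 residual R = [3, 2] ∘ [2, 1] ∘ w, so R[i,j,k] = a[i]·b[j]·w[k]. Pick indices with nonzero a[0]·b[0] = (3)·(2) = 6. Only the fibre through (0,0,·) is needed: R[0,0,:] = T[0,0,:] − Σₗ aₗ[0]bₗ[0]cₗ = [-3, 0, 12] − (3)·(1)·[-1, 2, 0] = [0, -6, 12]. Then w[k] = R[0,0,k] / 6 for each k, giving w = [0, -6, 12] / 6 = [0, -1, 2].

w = [0, -1, 2]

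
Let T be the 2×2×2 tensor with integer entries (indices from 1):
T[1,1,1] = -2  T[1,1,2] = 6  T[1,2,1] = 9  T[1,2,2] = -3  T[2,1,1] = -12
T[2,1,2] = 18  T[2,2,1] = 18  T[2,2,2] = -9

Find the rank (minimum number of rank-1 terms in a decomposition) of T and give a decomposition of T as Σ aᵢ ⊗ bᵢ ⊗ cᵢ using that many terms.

rank(T) = 2

Lower bound: the mode-1 unfolding of T (rows indexed by i, columns by (j,k) = (1,1), (1,2), (2,1), (2,2)) is [[-2, 6, 9, -3], [-12, 18, 18, -9]].
There the 2×2 minor on rows i ∈ {1, 2}, columns (j,k) ∈ {(1,1), (1,2)} is det [[-2, 6], [-12, 18]] = 36 ≠ 0, so this unfolding has rank ≥ 2; CP rank is at least every unfolding rank, so rank(T) ≥ 2. (This is only a lower bound: in general the CP rank may exceed every unfolding rank, so we still need to exhibit 2 rank-1 terms summing to T.)
Upper bound — finding two terms. Write S_k = T[:,:,k] for the frontal slices: S₁ = [[-2, 9], [-12, 18]], S₂ = [[6, -3], [18, -9]].
If T = a₁ ⊗ b₁ ⊗ c₁ + a₂ ⊗ b₂ ⊗ c₂ then each S_k = c₁[k]·a₁b₁ᵀ + c₂[k]·a₂b₂ᵀ. S₁ and S₂ are linearly independent, so a₁b₁ᵀ and a₂b₂ᵀ must span the same plane of matrices: they are the rank-1 matrices of the form x·S₁ + y·S₂.
det(x·S₁ + y·S₂) is 72·x² − 72·xy = 72·(x − y)(x), vanishing at (x:y) = (1:1) and (0:1).
M₁ = S₁ + S₂ = [[4, 6], [6, 9]] = (2, 3)(2, 3)ᵀ and M₂ = S₂ = [[6, -3], [18, -9]] = 3·(1, 3)(2, -1)ᵀ, so take a₁ = (2, 3), b₁ = (2, 3), a₂ = (1, 3), b₂ = (2, -1).
Each slice is an integer combination of E₁ = a₁b₁ᵀ and E₂ = a₂b₂ᵀ: S₁ = E₁ − 3·E₂, S₂ = 3·E₂; reading off coefficients, c₁ = (1, 0) and c₂ = (-3, 3).
Hence T = (2, 3) ⊗ (2, 3) ⊗ (1, 0) + (1, 3) ⊗ (2, -1) ⊗ (-3, 3), so rank(T) ≤ 2.
These bounds meet, so rank(T) = 2.
Check entry T[2,1,1] = -12: (3)·(2)·(1) + (3)·(2)·(-3) = -12.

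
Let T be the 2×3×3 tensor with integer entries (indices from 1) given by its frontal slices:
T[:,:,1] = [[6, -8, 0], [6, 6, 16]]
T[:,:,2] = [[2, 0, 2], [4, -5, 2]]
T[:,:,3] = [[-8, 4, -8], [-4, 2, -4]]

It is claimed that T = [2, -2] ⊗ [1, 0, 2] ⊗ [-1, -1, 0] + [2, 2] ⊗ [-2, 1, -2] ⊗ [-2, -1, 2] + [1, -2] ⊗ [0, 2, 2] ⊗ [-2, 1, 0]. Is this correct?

No

Reconstruct entry (2,1,1) from the claimed factors: Σₗ aₗ[2]bₗ[1]cₗ[1] = (-2)·(1)·(-1) + (2)·(-2)·(-2) + (-2)·(0)·(-2) = 10, but T[2,1,1] = 6. The claim is false.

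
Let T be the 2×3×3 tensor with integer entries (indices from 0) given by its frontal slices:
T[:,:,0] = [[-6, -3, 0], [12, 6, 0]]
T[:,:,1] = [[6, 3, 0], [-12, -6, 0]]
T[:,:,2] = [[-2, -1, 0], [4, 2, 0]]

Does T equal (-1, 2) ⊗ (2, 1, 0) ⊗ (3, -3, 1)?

Reconstruct entrywise from the claimed factors. For example, T[1,2,2] = 0 and Σₗ aₗ[1]bₗ[2]cₗ[2] = (2)·(0)·(1) = 0; checking all 18 entries, every one matches. The claim holds.

Yes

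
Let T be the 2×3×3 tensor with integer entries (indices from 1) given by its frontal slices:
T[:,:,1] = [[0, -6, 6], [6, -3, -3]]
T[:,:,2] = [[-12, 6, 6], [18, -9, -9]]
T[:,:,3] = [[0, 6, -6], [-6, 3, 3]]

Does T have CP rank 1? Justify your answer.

The mode-1 unfolding of T (rows indexed by i, columns by (j,k) = (1,1), (1,2), (1,3), (2,1), (2,2), (2,3), (3,1), (3,2), (3,3)) is [[0, -12, 0, -6, 6, 6, 6, 6, -6], [6, 18, -6, -3, -9, 3, -3, -9, 3]].
There the 2×2 minor on rows i ∈ {1, 2}, columns (j,k) ∈ {(1,1), (1,2)} is det [[0, -12], [6, 18]] = 72 ≠ 0, so this unfolding has rank ≥ 2; CP rank is at least every unfolding rank, so rank(T) ≥ 2.
In particular rank(T) ≥ 2 > 1, so T is not rank-1.

No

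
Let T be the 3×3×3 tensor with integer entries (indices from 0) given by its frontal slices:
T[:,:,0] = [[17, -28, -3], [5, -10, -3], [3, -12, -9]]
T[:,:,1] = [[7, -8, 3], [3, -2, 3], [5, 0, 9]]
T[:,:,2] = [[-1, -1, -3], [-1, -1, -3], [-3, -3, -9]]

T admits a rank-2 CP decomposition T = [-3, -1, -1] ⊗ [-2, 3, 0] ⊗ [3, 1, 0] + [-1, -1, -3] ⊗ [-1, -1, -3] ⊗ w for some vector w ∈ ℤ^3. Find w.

Subtract the known terms from T to get the rank-1 residual R = [-1, -1, -3] ⊗ [-1, -1, -3] ⊗ w, so R[i,j,k] = a[i]·b[j]·w[k]. Pick indices with nonzero a[0]·b[0] = (-1)·(-1) = 1. Only the fibre through (0,0,·) is needed: R[0,0,:] = T[0,0,:] − Σₗ aₗ[0]bₗ[0]cₗ = [17, 7, -1] − (-3)·(-2)·[3, 1, 0] = [-1, 1, -1]. Then w[k] = R[0,0,k] / 1 for each k, giving w = [-1, 1, -1] / 1 = [-1, 1, -1].

w = [-1, 1, -1]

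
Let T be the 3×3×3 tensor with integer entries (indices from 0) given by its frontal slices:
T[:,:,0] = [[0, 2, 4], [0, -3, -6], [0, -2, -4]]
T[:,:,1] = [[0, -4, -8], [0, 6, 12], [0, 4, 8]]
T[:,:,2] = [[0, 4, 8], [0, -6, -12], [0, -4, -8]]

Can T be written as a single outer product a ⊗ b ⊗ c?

The mode-1 fibre T[:,1,0] = [2, -3, -2] gives a = [2, -3, -2] (primitive direction); the mode-2 fibre T[0,:,0] = [0, 2, 4] gives b = [0, 1, 2]; then c[k] = T[0,1,k] / (a[0]·b[1]) = [2, -4, 4] / 2 = [1, -2, 2].
Expanding [2, -3, -2] ⊗ [0, 1, 2] ⊗ [1, -2, 2] reproduces all 27 entries of T, so T = [2, -3, -2] ⊗ [0, 1, 2] ⊗ [1, -2, 2] and rank(T) ≤ 1.
Equivalently every frontal slice T[:,:,k] is c[k] times the rank-1 matrix [2, -3, -2] ⊗ [0, 1, 2]. So T has rank 1 (it is nonzero).

Yes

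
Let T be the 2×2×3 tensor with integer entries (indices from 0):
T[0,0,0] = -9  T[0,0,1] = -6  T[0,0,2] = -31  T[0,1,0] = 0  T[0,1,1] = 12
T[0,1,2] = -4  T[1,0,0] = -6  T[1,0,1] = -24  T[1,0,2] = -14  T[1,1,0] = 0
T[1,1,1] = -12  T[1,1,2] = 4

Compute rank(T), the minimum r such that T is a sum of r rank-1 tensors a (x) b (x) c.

Lower bound: the mode-3 unfolding of T (rows indexed by k, columns by (i,j) = (0,0), (0,1), (1,0), (1,1)) is [[-9, 0, -6, 0], [-6, 12, -24, -12], [-31, -4, -14, 4]].
There the 2×2 minor on rows k ∈ {0, 1}, columns (i,j) ∈ {(0,0), (0,1)} is det [[-9, 0], [-6, 12]] = -108 ≠ 0, so this unfolding has rank ≥ 2; CP rank is at least every unfolding rank, so rank(T) ≥ 2. (Flattening ranks never certify an upper bound on CP rank; for that we must actually write T with 2 rank-1 terms.)
Upper bound — finding two terms. Write S_k = T[:,:,k] for the frontal slices: S₀ = [[-9, 0], [-6, 0]], S₁ = [[-6, 12], [-24, -12]], S₂ = [[-31, -4], [-14, 4]].
If T = a₁ (x) b₁ (x) c₁ + a₂ (x) b₂ (x) c₂ then each S_k = c₁[k]·a₁b₁ᵀ + c₂[k]·a₂b₂ᵀ. S₀ and S₁ are linearly independent, so a₁b₁ᵀ and a₂b₂ᵀ must span the same plane of matrices: they are the rank-1 matrices of the form x·S₀ + y·S₁.
det(x·S₀ + y·S₁) is 180·xy + 360·y² = 180·(x + 2·y)(y), vanishing at (x:y) = (2:-1) and (1:0).
M₁ = 2·S₀ − S₁ = [[-12, -12], [12, 12]] = (-12)·[1, -1][1, 1]ᵀ and M₂ = S₀ = [[-9, 0], [-6, 0]] = (-3)·[3, 2][1, 0]ᵀ, so take a₁ = [1, -1], b₁ = [1, 1], a₂ = [3, 2], b₂ = [1, 0].
Each slice is an integer combination of E₁ = a₁b₁ᵀ and E₂ = a₂b₂ᵀ: S₀ = −3·E₂, S₁ = 12·E₁ − 6·E₂, S₂ = −4·E₁ − 9·E₂; reading off coefficients, c₁ = [0, 12, -4] and c₂ = [-3, -6, -9].
Hence T = [1, -1] (x) [1, 1] (x) [0, 12, -4] + [3, 2] (x) [1, 0] (x) [-3, -6, -9], so rank(T) ≤ 2.
These bounds meet, so rank(T) = 2.

2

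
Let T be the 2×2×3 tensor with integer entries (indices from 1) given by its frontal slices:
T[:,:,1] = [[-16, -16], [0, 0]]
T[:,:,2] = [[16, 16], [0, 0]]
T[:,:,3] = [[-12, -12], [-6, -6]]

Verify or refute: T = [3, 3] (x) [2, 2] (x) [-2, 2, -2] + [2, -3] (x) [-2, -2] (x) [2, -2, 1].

Reconstruct entry (1,1,1) from the claimed factors: Σₗ aₗ[1]bₗ[1]cₗ[1] = (3)·(2)·(-2) + (2)·(-2)·(2) = -20, but T[1,1,1] = -16. The claim is false.

No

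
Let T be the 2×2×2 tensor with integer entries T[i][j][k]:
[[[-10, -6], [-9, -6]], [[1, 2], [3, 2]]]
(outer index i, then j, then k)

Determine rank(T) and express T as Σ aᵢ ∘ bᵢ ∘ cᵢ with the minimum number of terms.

Lower bound: in the mode-2 unfolding of T (rows indexed by j, columns by (i,k)) the 2×2 minor on rows j ∈ {0, 1}, columns (i,k) ∈ {(0,0), (0,1)} is det [[-10, -6], [-9, -6]] = 6 ≠ 0, so that unfolding has rank ≥ 2 and hence rank(T) ≥ 2 (CP rank is at least every unfolding rank, though it can be larger).
Upper bound: with S_k = T[:,:,k], the two rank-1 terms a₁b₁ᵀ, a₂b₂ᵀ are the rank-1 members of the pencil x·S₀ + y·S₁.
det(x·S₀ + y·S₁) is −21·x² − 14·xy = (-7)·(3·x + 2·y)(x), vanishing at (x:y) = (2:-3) and (0:1).
M₁ = 2·S₀ − 3·S₁ = [[-2, 0], [-4, 0]] = (-2)·[1, 2][1, 0]ᵀ and M₂ = S₁ = [[-6, -6], [2, 2]] = (-2)·[3, -1][1, 1]ᵀ, so take a₁ = [1, 2], b₁ = [1, 0], a₂ = [3, -1], b₂ = [1, 1].
Each slice is an integer combination of E₁ = a₁b₁ᵀ and E₂ = a₂b₂ᵀ: S₀ = −E₁ − 3·E₂, S₁ = −2·E₂; reading off coefficients, c₁ = [-1, 0] and c₂ = [-3, -2].
Hence T = [1, 2] ∘ [1, 0] ∘ [-1, 0] + [3, -1] ∘ [1, 1] ∘ [-3, -2], so rank(T) ≤ 2.
These bounds meet, so rank(T) = 2.

rank(T) = 2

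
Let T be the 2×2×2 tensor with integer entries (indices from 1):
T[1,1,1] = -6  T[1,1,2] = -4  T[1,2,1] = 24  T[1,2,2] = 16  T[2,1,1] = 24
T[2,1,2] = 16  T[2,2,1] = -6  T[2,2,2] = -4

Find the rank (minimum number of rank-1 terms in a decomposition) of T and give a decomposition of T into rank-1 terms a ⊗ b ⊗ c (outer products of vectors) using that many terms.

Lower bound: the mode-1 unfolding of T (rows indexed by i, columns by (j,k) = (1,1), (1,2), (2,1), (2,2)) is [[-6, -4, 24, 16], [24, 16, -6, -4]].
There the 2×2 minor on rows i ∈ {1, 2}, columns (j,k) ∈ {(1,1), (2,1)} is det [[-6, 24], [24, -6]] = -540 ≠ 0, so this unfolding has rank ≥ 2; CP rank is at least every unfolding rank, so rank(T) ≥ 2. (Flattening ranks never certify an upper bound on CP rank; for that we must actually write T with 2 rank-1 terms.)
Upper bound — finding two terms. Every mode-3 slice of T is a multiple of one matrix: T[:,:,k] = c[k]·M with c = [3, 2] and M = [[-2, 8], [8, -2]] (rows indexed by i, columns by j). So it suffices to write M as a sum of two rank-1 matrices.
Splitting M by its rows (i = 1, 2), M = [1, 0][-2, 8]ᵀ + [0, 1][8, -2]ᵀ.
Hence T = [1, 0] ⊗ [-2, 8] ⊗ [3, 2] + [0, 1] ⊗ [8, -2] ⊗ [3, 2], so rank(T) ≤ 2.
These bounds meet, so rank(T) = 2.
Check entry T[1,1,2] = -4: (1)·(-2)·(2) + (0)·(8)·(2) = -4.

rank(T) = 2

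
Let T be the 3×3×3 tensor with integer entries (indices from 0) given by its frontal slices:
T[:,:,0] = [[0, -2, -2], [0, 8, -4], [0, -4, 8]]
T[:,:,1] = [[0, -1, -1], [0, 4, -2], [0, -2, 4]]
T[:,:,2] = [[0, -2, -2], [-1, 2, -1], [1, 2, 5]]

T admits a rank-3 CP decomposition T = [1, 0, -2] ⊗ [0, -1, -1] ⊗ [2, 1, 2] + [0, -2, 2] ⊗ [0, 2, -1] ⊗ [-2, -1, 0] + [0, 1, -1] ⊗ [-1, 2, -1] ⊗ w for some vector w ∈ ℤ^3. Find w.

Subtract the known terms from T to get the rank-1 residual R = [0, 1, -1] ⊗ [-1, 2, -1] ⊗ w, so R[i,j,k] = a[i]·b[j]·w[k]. Pick indices with nonzero a[1]·b[0] = (1)·(-1) = -1. Only the fibre through (1,0,·) is needed: R[1,0,:] = T[1,0,:] − Σₗ aₗ[1]bₗ[0]cₗ = [0, 0, -1] − (0)·(0)·[2, 1, 2] − (-2)·(0)·[-2, -1, 0] = [0, 0, -1]. Then w[k] = R[1,0,k] / -1 for each k, giving w = [0, 0, -1] / -1 = [0, 0, 1].

w = [0, 0, 1]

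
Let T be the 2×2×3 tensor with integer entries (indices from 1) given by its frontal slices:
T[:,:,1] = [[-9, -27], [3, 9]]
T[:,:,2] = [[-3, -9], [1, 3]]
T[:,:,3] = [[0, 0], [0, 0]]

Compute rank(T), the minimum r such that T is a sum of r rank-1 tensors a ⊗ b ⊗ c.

Lower bound: T ≠ 0 (e.g. T[1,1,1] = -9), so rank(T) ≥ 1.
Upper bound: the mode-1 fibre T[:,1,1] = [-9, 3] gives a = [3, -1] (primitive direction); the mode-2 fibre T[1,:,1] = [-9, -27] gives b = [1, 3]; then c[k] = T[1,1,k] / (a[1]·b[1]) = [-9, -3, 0] / 3 = [-3, -1, 0].
Expanding [3, -1] ⊗ [1, 3] ⊗ [-3, -1, 0] reproduces all 12 entries of T, so T = [3, -1] ⊗ [1, 3] ⊗ [-3, -1, 0] and rank(T) ≤ 1.
These bounds meet, so rank(T) = 1.

1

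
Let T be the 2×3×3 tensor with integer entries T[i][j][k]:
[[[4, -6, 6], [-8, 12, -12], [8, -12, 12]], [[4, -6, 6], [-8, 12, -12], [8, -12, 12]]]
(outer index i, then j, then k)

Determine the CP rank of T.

Lower bound: T ≠ 0 (e.g. T[0,0,0] = 4), so rank(T) ≥ 1.
Upper bound: if T = a (x) b (x) c then every fibre of T is a multiple of the corresponding factor, so read the factors off the fibres through the nonzero entry T[0,0,0] = 4.
The mode-1 fibre T[:,0,0] = [4, 4] gives a = [1, 1] (primitive direction); the mode-2 fibre T[0,:,0] = [4, -8, 8] gives b = [1, -2, 2]; then c[k] = T[0,0,k] / (a[0]·b[0]) = [4, -6, 6] / 1 = [4, -6, 6].
Expanding [1, 1] (x) [1, -2, 2] (x) [4, -6, 6] reproduces all 18 entries of T, so T = [1, 1] (x) [1, -2, 2] (x) [4, -6, 6] and rank(T) ≤ 1.
These bounds meet, so rank(T) = 1.

1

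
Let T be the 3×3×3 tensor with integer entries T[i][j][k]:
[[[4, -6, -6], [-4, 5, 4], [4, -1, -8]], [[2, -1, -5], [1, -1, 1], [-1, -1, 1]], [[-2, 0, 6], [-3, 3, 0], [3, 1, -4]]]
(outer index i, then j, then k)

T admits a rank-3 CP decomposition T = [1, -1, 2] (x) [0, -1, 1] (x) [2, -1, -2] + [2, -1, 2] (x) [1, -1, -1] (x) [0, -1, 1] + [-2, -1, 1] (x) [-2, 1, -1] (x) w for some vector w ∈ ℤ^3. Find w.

w = [1, -1, -2]

Subtract the known terms from T to get the rank-1 residual R = [-2, -1, 1] (x) [-2, 1, -1] (x) w, so R[i,j,k] = a[i]·b[j]·w[k]. Pick indices with nonzero a[0]·b[0] = (-2)·(-2) = 4. Only the fibre through (0,0,·) is needed: R[0,0,:] = T[0,0,:] − Σₗ aₗ[0]bₗ[0]cₗ = [4, -6, -6] − (1)·(0)·[2, -1, -2] − (2)·(1)·[0, -1, 1] = [4, -4, -8]. Then w[k] = R[0,0,k] / 4 for each k, giving w = [4, -4, -8] / 4 = [1, -1, -2].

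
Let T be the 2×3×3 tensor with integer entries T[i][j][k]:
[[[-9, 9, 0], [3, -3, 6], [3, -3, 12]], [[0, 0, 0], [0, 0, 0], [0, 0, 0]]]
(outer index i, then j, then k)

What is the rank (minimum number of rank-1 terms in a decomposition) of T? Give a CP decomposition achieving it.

Lower bound: in the mode-2 unfolding of T (rows indexed by j, columns by (i,k)) the 2×2 minor on rows j ∈ {0, 1}, columns (i,k) ∈ {(0,0), (0,2)} is det [[-9, 0], [3, 6]] = -54 ≠ 0, so that unfolding has rank ≥ 2 and hence rank(T) ≥ 2 (CP rank is at least every unfolding rank, though it can be larger).
Upper bound: T[i,:,:] = a[i]·M for every slice, with a = (1, 0) and M = [[-9, 9, 0], [3, -3, 6], [3, -3, 12]] (rows j, columns k).
The rows of M satisfy (row 0) = −6·(row 1) + 3·(row 2), so splitting by rows, M = (-6, 1, 0)(3, -3, 6)ᵀ + (3, 0, 1)(3, -3, 12)ᵀ.
Hence T = (1, 0) ⊗ (-6, 1, 0) ⊗ (3, -3, 6) + (1, 0) ⊗ (3, 0, 1) ⊗ (3, -3, 12), so rank(T) ≤ 2.
These bounds meet, so rank(T) = 2.

rank(T) = 2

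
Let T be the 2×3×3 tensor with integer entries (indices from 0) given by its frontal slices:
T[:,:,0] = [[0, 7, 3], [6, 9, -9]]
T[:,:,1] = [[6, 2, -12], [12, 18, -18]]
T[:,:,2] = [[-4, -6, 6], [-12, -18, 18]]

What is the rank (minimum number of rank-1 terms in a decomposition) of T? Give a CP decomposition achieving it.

Lower bound: the mode-2 unfolding of T (rows indexed by j, columns by (i,k) = (0,0), (0,1), (0,2), (1,0), (1,1), (1,2)) is [[0, 6, -4, 6, 12, -12], [7, 2, -6, 9, 18, -18], [3, -12, 6, -9, -18, 18]].
There the 2×2 minor on rows j ∈ {0, 1}, columns (i,k) ∈ {(0,0), (0,1)} is det [[0, 6], [7, 2]] = -42 ≠ 0, so this unfolding has rank ≥ 2; CP rank is at least every unfolding rank, so rank(T) ≥ 2. (Unfolding ranks only ever bound the CP rank from below — rank(T) can be strictly larger than all of them — so the matching upper bound has to come from an explicit 2-term decomposition.)
Upper bound — finding two terms. Write S_k = T[:,:,k] for the frontal slices: S₀ = [[0, 7, 3], [6, 9, -9]], S₁ = [[6, 2, -12], [12, 18, -18]], S₂ = [[-4, -6, 6], [-12, -18, 18]].
If T = a₁ ⊗ b₁ ⊗ c₁ + a₂ ⊗ b₂ ⊗ c₂ then each S_k = c₁[k]·a₁b₁ᵀ + c₂[k]·a₂b₂ᵀ. S₀ and S₁ are linearly independent, so a₁b₁ᵀ and a₂b₂ᵀ must span the same plane of matrices: they are the rank-1 matrices of the form x·S₀ + y·S₁.
The 2×2 minor of x·S₀ + y·S₁ on rows {0,1}, columns {0,1} is −42·x² − 42·xy + 84·y² = (-42)·(x + 2·y)(x − y), vanishing at (x:y) = (2:-1) and (1:1).
M₁ = 2·S₀ − S₁ = [[-6, 12, 18], [0, 0, 0]] = (-6)·[1, 0][1, -2, -3]ᵀ and M₂ = S₀ + S₁ = [[6, 9, -9], [18, 27, -27]] = 3·[1, 3][2, 3, -3]ᵀ, so take a₁ = [1, 0], b₁ = [1, -2, -3], a₂ = [1, 3], b₂ = [2, 3, -3].
Each slice is an integer combination of E₁ = a₁b₁ᵀ and E₂ = a₂b₂ᵀ: S₀ = −2·E₁ + E₂, S₁ = 2·E₁ + 2·E₂, S₂ = −2·E₂; reading off coefficients, c₁ = [-2, 2, 0] and c₂ = [1, 2, -2].
Hence T = [1, 0] ⊗ [1, -2, -3] ⊗ [-2, 2, 0] + [1, 3] ⊗ [2, 3, -3] ⊗ [1, 2, -2], so rank(T) ≤ 2.
These bounds meet, so rank(T) = 2.

rank(T) = 2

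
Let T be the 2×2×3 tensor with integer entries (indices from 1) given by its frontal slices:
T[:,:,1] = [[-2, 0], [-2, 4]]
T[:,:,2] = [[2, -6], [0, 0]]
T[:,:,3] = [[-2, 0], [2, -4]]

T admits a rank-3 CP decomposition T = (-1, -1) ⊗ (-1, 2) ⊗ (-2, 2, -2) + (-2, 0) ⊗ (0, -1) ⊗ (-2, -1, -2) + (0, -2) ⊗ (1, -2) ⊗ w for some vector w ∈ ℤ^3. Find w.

w = (0, 1, -2)

Subtract the known terms from T to get the rank-1 residual R = (0, -2) ⊗ (1, -2) ⊗ w, so R[i,j,k] = a[i]·b[j]·w[k]. Pick indices with nonzero a[2]·b[1] = (-2)·(1) = -2. Only the fibre through (2,1,·) is needed: R[2,1,:] = T[2,1,:] − Σₗ aₗ[2]bₗ[1]cₗ = [-2, 0, 2] − (-1)·(-1)·(-2, 2, -2) − (0)·(0)·(-2, -1, -2) = [0, -2, 4]. Then w[k] = R[2,1,k] / -2 for each k, giving w = [0, -2, 4] / -2 = (0, 1, -2).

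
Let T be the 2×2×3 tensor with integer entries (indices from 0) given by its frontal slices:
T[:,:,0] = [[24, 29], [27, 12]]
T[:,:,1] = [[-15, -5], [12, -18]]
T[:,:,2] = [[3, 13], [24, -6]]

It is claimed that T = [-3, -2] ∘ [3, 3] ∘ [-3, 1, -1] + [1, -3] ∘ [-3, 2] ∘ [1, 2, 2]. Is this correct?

Reconstruct entrywise from the claimed factors. For example, T[0,1,1] = -5 and Σₗ aₗ[0]bₗ[1]cₗ[1] = (-3)·(3)·(1) + (1)·(2)·(2) = -5; checking all 12 entries, every one matches. The claim holds.

Yes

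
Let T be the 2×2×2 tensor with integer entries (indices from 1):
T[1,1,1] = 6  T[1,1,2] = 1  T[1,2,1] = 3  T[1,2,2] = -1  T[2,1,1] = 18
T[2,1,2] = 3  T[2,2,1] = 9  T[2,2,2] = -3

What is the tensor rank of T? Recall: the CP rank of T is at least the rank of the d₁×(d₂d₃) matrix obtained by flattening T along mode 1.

2

Lower bound: in the mode-2 unfolding of T (rows indexed by j, columns by (i,k)) the 2×2 minor on rows j ∈ {1, 2}, columns (i,k) ∈ {(1,1), (1,2)} is det [[6, 1], [3, -1]] = -9 ≠ 0, so that unfolding has rank ≥ 2 and hence rank(T) ≥ 2 (CP rank is at least every unfolding rank, though it can be larger).
Upper bound: T[i,:,:] = a[i]·M for every slice, with a = [1, 3] and M = [[6, 1], [3, -1]] (rows j, columns k).
Splitting M by its rows (j = 1, 2), M = [1, 0][6, 1]ᵀ + [0, 1][3, -1]ᵀ.
Hence T = [1, 3] ⊗ [1, 0] ⊗ [6, 1] + [1, 3] ⊗ [0, 1] ⊗ [3, -1], so rank(T) ≤ 2.
These bounds meet, so rank(T) = 2.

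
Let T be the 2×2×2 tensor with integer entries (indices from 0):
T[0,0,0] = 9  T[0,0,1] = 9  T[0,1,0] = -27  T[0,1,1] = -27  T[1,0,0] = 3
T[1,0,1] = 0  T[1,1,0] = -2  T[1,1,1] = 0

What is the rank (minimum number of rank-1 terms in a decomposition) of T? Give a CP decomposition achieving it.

Lower bound: the mode-3 unfolding of T (rows indexed by k, columns by (i,j) = (0,0), (0,1), (1,0), (1,1)) is [[9, -27, 3, -2], [9, -27, 0, 0]].
There the 2×2 minor on rows k ∈ {0, 1}, columns (i,j) ∈ {(0,0), (1,0)} is det [[9, 3], [9, 0]] = -27 ≠ 0, so this unfolding has rank ≥ 2; CP rank is at least every unfolding rank, so rank(T) ≥ 2. (Flattening ranks never certify an upper bound on CP rank; for that we must actually write T with 2 rank-1 terms.)
Upper bound — finding two terms. Write S_k = T[:,:,k] for the frontal slices: S₀ = [[9, -27], [3, -2]], S₁ = [[9, -27], [0, 0]].
If T = a₁ ⊗ b₁ ⊗ c₁ + a₂ ⊗ b₂ ⊗ c₂ then each S_k = c₁[k]·a₁b₁ᵀ + c₂[k]·a₂b₂ᵀ. S₀ and S₁ are linearly independent, so a₁b₁ᵀ and a₂b₂ᵀ must span the same plane of matrices: they are the rank-1 matrices of the form x·S₀ + y·S₁.
det(x·S₀ + y·S₁) is 63·x² + 63·xy = 63·(x + y)(x), vanishing at (x:y) = (1:-1) and (0:1).
M₁ = S₀ − S₁ = [[0, 0], [3, -2]] = [0, 1][3, -2]ᵀ and M₂ = S₁ = [[9, -27], [0, 0]] = 9·[1, 0][1, -3]ᵀ, so take a₁ = [0, 1], b₁ = [3, -2], a₂ = [1, 0], b₂ = [1, -3].
Each slice is an integer combination of E₁ = a₁b₁ᵀ and E₂ = a₂b₂ᵀ: S₀ = E₁ + 9·E₂, S₁ = 9·E₂; reading off coefficients, c₁ = [1, 0] and c₂ = [9, 9].
Hence T = [0, 1] ⊗ [3, -2] ⊗ [1, 0] + [1, 0] ⊗ [1, -3] ⊗ [9, 9], so rank(T) ≤ 2.
These bounds meet, so rank(T) = 2.

rank(T) = 2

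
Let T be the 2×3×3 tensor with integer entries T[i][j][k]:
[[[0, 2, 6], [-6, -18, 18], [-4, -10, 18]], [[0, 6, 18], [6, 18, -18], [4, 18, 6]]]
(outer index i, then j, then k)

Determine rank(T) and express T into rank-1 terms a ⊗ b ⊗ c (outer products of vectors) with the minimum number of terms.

Lower bound: the mode-2 unfolding of T (rows indexed by j, columns by (i,k) = (0,0), (0,1), (0,2), (1,0), (1,1), (1,2)) is [[0, 2, 6, 0, 6, 18], [-6, -18, 18, 6, 18, -18], [-4, -10, 18, 4, 18, 6]].
There the 2×2 minor on rows j ∈ {0, 1}, columns (i,k) ∈ {(0,0), (0,1)} is det [[0, 2], [-6, -18]] = 12 ≠ 0, so this unfolding has rank ≥ 2; CP rank is at least every unfolding rank, so rank(T) ≥ 2. (Flattening ranks never certify an upper bound on CP rank; for that we must actually write T with 2 rank-1 terms.)
Upper bound — finding two terms. Write S_k = T[:,:,k] for the frontal slices: S₀ = [[0, -6, -4], [0, 6, 4]], S₁ = [[2, -18, -10], [6, 18, 18]], S₂ = [[6, 18, 18], [18, -18, 6]].
If T = a₁ ⊗ b₁ ⊗ c₁ + a₂ ⊗ b₂ ⊗ c₂ then each S_k = c₁[k]·a₁b₁ᵀ + c₂[k]·a₂b₂ᵀ. S₀ and S₁ are linearly independent, so a₁b₁ᵀ and a₂b₂ᵀ must span the same plane of matrices: they are the rank-1 matrices of the form x·S₀ + y·S₁.
The 2×2 minor of x·S₀ + y·S₁ on rows {0,1}, columns {0,1} is 48·xy + 144·y² = 48·(x + 3·y)(y), vanishing at (x:y) = (3:-1) and (1:0).
M₁ = 3·S₀ − S₁ = [[-2, 0, -2], [-6, 0, -6]] = (-2)·[1, 3][1, 0, 1]ᵀ and M₂ = S₀ = [[0, -6, -4], [0, 6, 4]] = (-2)·[1, -1][0, 3, 2]ᵀ, so take a₁ = [1, 3], b₁ = [1, 0, 1], a₂ = [1, -1], b₂ = [0, 3, 2].
Each slice is an integer combination of E₁ = a₁b₁ᵀ and E₂ = a₂b₂ᵀ: S₀ = −2·E₂, S₁ = 2·E₁ − 6·E₂, S₂ = 6·E₁ + 6·E₂; reading off coefficients, c₁ = [0, 2, 6] and c₂ = [-2, -6, 6].
Hence T = [1, 3] ⊗ [1, 0, 1] ⊗ [0, 2, 6] + [1, -1] ⊗ [0, 3, 2] ⊗ [-2, -6, 6], so rank(T) ≤ 2.
These bounds meet, so rank(T) = 2.

rank(T) = 2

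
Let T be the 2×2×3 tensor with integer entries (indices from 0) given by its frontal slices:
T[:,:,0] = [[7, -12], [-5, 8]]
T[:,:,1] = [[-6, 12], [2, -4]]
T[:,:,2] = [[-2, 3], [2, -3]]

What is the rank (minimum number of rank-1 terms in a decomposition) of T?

2

Lower bound: the mode-2 unfolding of T (rows indexed by j, columns by (i,k) = (0,0), (0,1), (0,2), (1,0), (1,1), (1,2)) is [[7, -6, -2, -5, 2, 2], [-12, 12, 3, 8, -4, -3]].
There the 2×2 minor on rows j ∈ {0, 1}, columns (i,k) ∈ {(0,0), (0,1)} is det [[7, -6], [-12, 12]] = 12 ≠ 0, so this unfolding has rank ≥ 2; CP rank is at least every unfolding rank, so rank(T) ≥ 2. (This is only a lower bound: in general the CP rank may exceed every unfolding rank, so we still need to exhibit 2 rank-1 terms summing to T.)
Upper bound — finding two terms. Write S_k = T[:,:,k] for the frontal slices: S₀ = [[7, -12], [-5, 8]], S₁ = [[-6, 12], [2, -4]], S₂ = [[-2, 3], [2, -3]].
If T = a₁ ⊗ b₁ ⊗ c₁ + a₂ ⊗ b₂ ⊗ c₂ then each S_k = c₁[k]·a₁b₁ᵀ + c₂[k]·a₂b₂ᵀ. S₀ and S₁ are linearly independent, so a₁b₁ᵀ and a₂b₂ᵀ must span the same plane of matrices: they are the rank-1 matrices of the form x·S₀ + y·S₁.
det(x·S₀ + y·S₁) is −4·x² + 8·xy = (-4)·(x − 2·y)(x), vanishing at (x:y) = (2:1) and (0:1).
M₁ = 2·S₀ + S₁ = [[8, -12], [-8, 12]] = 4·[1, -1][2, -3]ᵀ and M₂ = S₁ = [[-6, 12], [2, -4]] = (-2)·[3, -1][1, -2]ᵀ, so take a₁ = [1, -1], b₁ = [2, -3], a₂ = [3, -1], b₂ = [1, -2].
Each slice is an integer combination of E₁ = a₁b₁ᵀ and E₂ = a₂b₂ᵀ: S₀ = 2·E₁ + E₂, S₁ = −2·E₂, S₂ = −E₁; reading off coefficients, c₁ = [2, 0, -1] and c₂ = [1, -2, 0].
Hence T = [1, -1] ⊗ [2, -3] ⊗ [2, 0, -1] + [3, -1] ⊗ [1, -2] ⊗ [1, -2, 0], so rank(T) ≤ 2.
These bounds meet, so rank(T) = 2.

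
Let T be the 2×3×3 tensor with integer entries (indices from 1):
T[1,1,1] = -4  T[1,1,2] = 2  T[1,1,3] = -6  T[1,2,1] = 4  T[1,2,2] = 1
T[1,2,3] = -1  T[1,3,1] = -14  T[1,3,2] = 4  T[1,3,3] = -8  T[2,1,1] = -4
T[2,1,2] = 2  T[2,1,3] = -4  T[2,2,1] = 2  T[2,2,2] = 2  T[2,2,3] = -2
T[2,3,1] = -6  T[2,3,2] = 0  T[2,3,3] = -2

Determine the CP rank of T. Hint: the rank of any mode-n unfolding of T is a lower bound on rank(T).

Lower bound: the mode-2 unfolding of T (rows indexed by j, columns by (i,k) = (1,1), (1,2), (1,3), (2,1), (2,2), (2,3)) is [[-4, 2, -6, -4, 2, -4], [4, 1, -1, 2, 2, -2], [-14, 4, -8, -6, 0, -2]].
There the 3×3 minor on rows j ∈ {1, 2, 3}, columns (i,k) ∈ {(1,1), (1,2), (1,3)} is det [[-4, 2, -6], [4, 1, -1], [-14, 4, -8]] = -72 ≠ 0, so this unfolding has rank ≥ 3; CP rank is at least every unfolding rank, so rank(T) ≥ 3. (Flattening ranks never certify an upper bound on CP rank; for that we must actually write T with 3 rank-1 terms.)
Upper bound: T is a sum of 3 rank-1 terms, T = [1, 0] ⊗ [2, 1, -2] ⊗ [2, -1, 1] + [1, 1] ⊗ [0, 1, -1] ⊗ [2, 2, -2] + [2, 1] ⊗ [1, 0, 1] ⊗ [-4, 2, -4] (one valid choice — decompositions are not unique — normalised so each a, b is primitive with positive first nonzero entry; check it by expanding all entries), so rank(T) ≤ 3.
These bounds meet, so rank(T) = 3.
Check entry T[2,2,2] = 2: (0)·(1)·(-1) + (1)·(1)·(2) + (1)·(0)·(2) = 2.

3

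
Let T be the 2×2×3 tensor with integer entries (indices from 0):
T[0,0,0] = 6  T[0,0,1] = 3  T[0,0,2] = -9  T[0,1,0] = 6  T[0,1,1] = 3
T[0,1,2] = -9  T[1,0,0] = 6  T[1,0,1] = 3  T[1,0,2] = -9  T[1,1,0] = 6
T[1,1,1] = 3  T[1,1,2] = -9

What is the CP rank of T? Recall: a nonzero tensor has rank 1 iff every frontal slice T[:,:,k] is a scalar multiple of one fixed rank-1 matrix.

1

Lower bound: T ≠ 0 (e.g. T[0,0,0] = 6), so rank(T) ≥ 1.
Upper bound: if T = a ⊗ b ⊗ c then every fibre of T is a multiple of the corresponding factor, so read the factors off the fibres through the nonzero entry T[0,0,0] = 6.
The mode-1 fibre T[:,0,0] = [6, 6] gives a = [1, 1] (primitive direction); the mode-2 fibre T[0,:,0] = [6, 6] gives b = [1, 1]; then c[k] = T[0,0,k] / (a[0]·b[0]) = [6, 3, -9] / 1 = [6, 3, -9].
Expanding [1, 1] ⊗ [1, 1] ⊗ [6, 3, -9] reproduces all 12 entries of T, so T = [1, 1] ⊗ [1, 1] ⊗ [6, 3, -9] and rank(T) ≤ 1.
These bounds meet, so rank(T) = 1.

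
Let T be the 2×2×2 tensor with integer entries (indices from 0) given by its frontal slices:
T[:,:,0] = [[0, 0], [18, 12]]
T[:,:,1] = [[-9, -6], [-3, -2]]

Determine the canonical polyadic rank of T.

2

Lower bound: the mode-1 unfolding of T (rows indexed by i, columns by (j,k) = (0,0), (0,1), (1,0), (1,1)) is [[0, -9, 0, -6], [18, -3, 12, -2]].
There the 2×2 minor on rows i ∈ {0, 1}, columns (j,k) ∈ {(0,0), (0,1)} is det [[0, -9], [18, -3]] = 162 ≠ 0, so this unfolding has rank ≥ 2; CP rank is at least every unfolding rank, so rank(T) ≥ 2. (Flattening ranks never certify an upper bound on CP rank; for that we must actually write T with 2 rank-1 terms.)
Upper bound — finding two terms. Every mode-2 slice of T is a multiple of one matrix: T[:,j,:] = b[j]·M with b = (3, 2) and M = [[0, -3], [6, -1]] (rows indexed by i, columns by k). So it suffices to write M as a sum of two rank-1 matrices.
Splitting M by its rows (i = 0, 1), M = (1, 0)(0, -3)ᵀ + (0, 1)(6, -1)ᵀ.
Hence T = (1, 0) ⊗ (3, 2) ⊗ (0, -3) + (0, 1) ⊗ (3, 2) ⊗ (6, -1), so rank(T) ≤ 2.
These bounds meet, so rank(T) = 2.
Check entry T[0,0,0] = 0: (1)·(3)·(0) + (0)·(3)·(6) = 0.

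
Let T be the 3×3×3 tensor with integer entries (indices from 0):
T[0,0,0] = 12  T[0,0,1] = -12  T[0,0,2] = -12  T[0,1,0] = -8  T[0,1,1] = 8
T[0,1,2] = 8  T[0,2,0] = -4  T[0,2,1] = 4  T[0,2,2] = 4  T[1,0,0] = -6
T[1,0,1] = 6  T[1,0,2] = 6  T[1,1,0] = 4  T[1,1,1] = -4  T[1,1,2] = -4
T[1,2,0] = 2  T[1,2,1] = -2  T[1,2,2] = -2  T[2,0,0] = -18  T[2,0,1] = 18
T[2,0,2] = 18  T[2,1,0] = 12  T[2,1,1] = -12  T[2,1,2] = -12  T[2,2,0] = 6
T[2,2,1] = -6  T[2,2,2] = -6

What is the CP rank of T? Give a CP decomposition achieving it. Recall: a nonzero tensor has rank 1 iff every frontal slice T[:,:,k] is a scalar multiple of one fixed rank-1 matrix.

rank(T) = 1

Lower bound: T ≠ 0 (e.g. T[0,0,0] = 12), so rank(T) ≥ 1.
Upper bound: if T = a ⊗ b ⊗ c then every fibre of T is a multiple of the corresponding factor, so read the factors off the fibres through the nonzero entry T[0,0,0] = 12.
The mode-1 fibre T[:,0,0] = [12, -6, -18] gives a = [2, -1, -3] (primitive direction); the mode-2 fibre T[0,:,0] = [12, -8, -4] gives b = [3, -2, -1]; then c[k] = T[0,0,k] / (a[0]·b[0]) = [12, -12, -12] / 6 = [2, -2, -2].
Expanding [2, -1, -3] ⊗ [3, -2, -1] ⊗ [2, -2, -2] reproduces all 27 entries of T, so T = [2, -1, -3] ⊗ [3, -2, -1] ⊗ [2, -2, -2] and rank(T) ≤ 1.
These bounds meet, so rank(T) = 1.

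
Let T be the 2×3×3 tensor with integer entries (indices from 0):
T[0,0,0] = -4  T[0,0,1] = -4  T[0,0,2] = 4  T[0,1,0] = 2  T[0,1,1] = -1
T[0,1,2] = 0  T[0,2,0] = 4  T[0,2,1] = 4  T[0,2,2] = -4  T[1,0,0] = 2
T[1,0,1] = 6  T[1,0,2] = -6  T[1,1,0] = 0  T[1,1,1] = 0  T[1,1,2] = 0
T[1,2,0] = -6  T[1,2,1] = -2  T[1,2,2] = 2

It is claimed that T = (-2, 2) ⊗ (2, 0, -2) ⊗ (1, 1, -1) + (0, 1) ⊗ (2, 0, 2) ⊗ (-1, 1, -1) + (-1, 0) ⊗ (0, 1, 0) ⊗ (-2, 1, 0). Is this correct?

Reconstruct entrywise from the claimed factors. For example, T[0,1,1] = -1 and Σₗ aₗ[0]bₗ[1]cₗ[1] = (-2)·(0)·(1) + (0)·(0)·(1) + (-1)·(1)·(1) = -1; checking all 18 entries, every one matches. The claim holds.

Yes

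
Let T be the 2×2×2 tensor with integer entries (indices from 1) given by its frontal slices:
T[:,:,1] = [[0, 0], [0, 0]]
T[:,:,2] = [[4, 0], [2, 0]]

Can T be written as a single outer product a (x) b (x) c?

If T = a (x) b (x) c then every fibre of T is a multiple of the corresponding factor, so read the factors off the fibres through the nonzero entry T[1,1,2] = 4.
The mode-1 fibre T[:,1,2] = [4, 2] gives a = [2, 1] (primitive direction); the mode-2 fibre T[1,:,2] = [4, 0] gives b = [1, 0]; then c[k] = T[1,1,k] / (a[1]·b[1]) = [0, 4] / 2 = [0, 2].
Expanding [2, 1] (x) [1, 0] (x) [0, 2] reproduces all 8 entries of T, so T = [2, 1] (x) [1, 0] (x) [0, 2] and rank(T) ≤ 1.
Equivalently every frontal slice T[:,:,k] is c[k] times the rank-1 matrix [2, 1] (x) [1, 0]. So T has rank 1 (it is nonzero).

Yes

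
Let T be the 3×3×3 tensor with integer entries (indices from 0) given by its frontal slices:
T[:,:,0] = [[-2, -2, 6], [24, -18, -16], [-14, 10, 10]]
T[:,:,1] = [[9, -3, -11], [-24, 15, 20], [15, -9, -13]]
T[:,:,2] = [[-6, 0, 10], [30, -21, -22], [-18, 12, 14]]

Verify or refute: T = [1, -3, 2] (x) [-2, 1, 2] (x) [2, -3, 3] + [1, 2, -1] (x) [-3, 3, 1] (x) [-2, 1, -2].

Reconstruct entry (0,0,0) from the claimed factors: Σₗ aₗ[0]bₗ[0]cₗ[0] = (1)·(-2)·(2) + (1)·(-3)·(-2) = 2, but T[0,0,0] = -2. The claim is false.

No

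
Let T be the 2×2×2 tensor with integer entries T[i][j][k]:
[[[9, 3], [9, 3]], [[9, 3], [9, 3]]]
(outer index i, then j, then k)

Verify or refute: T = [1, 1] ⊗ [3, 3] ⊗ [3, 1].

Yes

Reconstruct entrywise from the claimed factors. For example, T[0,0,1] = 3 and Σₗ aₗ[0]bₗ[0]cₗ[1] = (1)·(3)·(1) = 3; checking all 8 entries, every one matches. The claim holds.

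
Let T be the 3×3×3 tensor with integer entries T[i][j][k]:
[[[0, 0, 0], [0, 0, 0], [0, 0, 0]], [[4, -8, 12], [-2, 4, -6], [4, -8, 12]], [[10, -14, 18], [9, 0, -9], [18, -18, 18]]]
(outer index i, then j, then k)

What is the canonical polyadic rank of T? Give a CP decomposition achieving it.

Lower bound: in the mode-1 unfolding of T (rows indexed by i, columns by (j,k)) the 2×2 minor on rows i ∈ {1, 2}, columns (j,k) ∈ {(0,0), (0,1)} is det [[4, -8], [10, -14]] = 24 ≠ 0, so that unfolding has rank ≥ 2 and hence rank(T) ≥ 2 (CP rank is at least every unfolding rank, though it can be larger).
Upper bound: with S_k = T[:,:,k], the two rank-1 terms a₁b₁ᵀ, a₂b₂ᵀ are the rank-1 members of the pencil x·S₀ + y·S₁.
The 2×2 minor of x·S₀ + y·S₁ on rows {1,2}, columns {0,1} is 56·x² − 140·xy + 56·y² = 28·(x − 2·y)(2·x − y), vanishing at (x:y) = (2:1) and (1:2).
M₁ = 2·S₀ + S₁ = [[0, 0, 0], [0, 0, 0], [6, 18, 18]] = 6·[0, 0, 1][1, 3, 3]ᵀ and M₂ = S₀ + 2·S₁ = [[0, 0, 0], [-12, 6, -12], [-18, 9, -18]] = (-3)·[0, 2, 3][2, -1, 2]ᵀ, so take a₁ = [0, 0, 1], b₁ = [1, 3, 3], a₂ = [0, 2, 3], b₂ = [2, -1, 2].
Each slice is an integer combination of E₁ = a₁b₁ᵀ and E₂ = a₂b₂ᵀ: S₀ = 4·E₁ + E₂, S₁ = −2·E₁ − 2·E₂, S₂ = 3·E₂; reading off coefficients, c₁ = [4, -2, 0] and c₂ = [1, -2, 3].
Hence T = [0, 0, 1] (x) [1, 3, 3] (x) [4, -2, 0] + [0, 2, 3] (x) [2, -1, 2] (x) [1, -2, 3], so rank(T) ≤ 2.
These bounds meet, so rank(T) = 2.

rank(T) = 2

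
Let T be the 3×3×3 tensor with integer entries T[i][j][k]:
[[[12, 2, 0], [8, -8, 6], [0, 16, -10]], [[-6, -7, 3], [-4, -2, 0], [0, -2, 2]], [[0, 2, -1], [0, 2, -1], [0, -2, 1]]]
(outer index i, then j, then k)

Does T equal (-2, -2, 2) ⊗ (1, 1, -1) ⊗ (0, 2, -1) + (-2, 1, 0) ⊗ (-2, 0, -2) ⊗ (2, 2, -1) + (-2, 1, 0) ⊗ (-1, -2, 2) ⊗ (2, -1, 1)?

Reconstruct entry (2,0,1) from the claimed factors: Σₗ aₗ[2]bₗ[0]cₗ[1] = (2)·(1)·(2) + (0)·(-2)·(2) + (0)·(-1)·(-1) = 4, but T[2,0,1] = 2. The claim is false.

No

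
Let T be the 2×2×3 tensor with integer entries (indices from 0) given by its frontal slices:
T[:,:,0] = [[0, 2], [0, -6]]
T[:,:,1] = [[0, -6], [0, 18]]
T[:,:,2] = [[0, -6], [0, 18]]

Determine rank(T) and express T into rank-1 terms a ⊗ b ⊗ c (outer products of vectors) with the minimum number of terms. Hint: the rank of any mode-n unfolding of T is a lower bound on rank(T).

Lower bound: T ≠ 0 (e.g. T[0,1,0] = 2), so rank(T) ≥ 1.
Upper bound: if T = a ⊗ b ⊗ c then every fibre of T is a multiple of the corresponding factor, so read the factors off the fibres through the nonzero entry T[0,1,0] = 2.
The mode-1 fibre T[:,1,0] = [2, -6] gives a = (1, -3) (primitive direction); the mode-2 fibre T[0,:,0] = [0, 2] gives b = (0, 1); then c[k] = T[0,1,k] / (a[0]·b[1]) = [2, -6, -6] / 1 = (2, -6, -6).
Expanding (1, -3) ⊗ (0, 1) ⊗ (2, -6, -6) reproduces all 12 entries of T, so T = (1, -3) ⊗ (0, 1) ⊗ (2, -6, -6) and rank(T) ≤ 1.
These bounds meet, so rank(T) = 1.
Check entry T[0,1,1] = -6: (1)·(1)·(-6) = -6.

rank(T) = 1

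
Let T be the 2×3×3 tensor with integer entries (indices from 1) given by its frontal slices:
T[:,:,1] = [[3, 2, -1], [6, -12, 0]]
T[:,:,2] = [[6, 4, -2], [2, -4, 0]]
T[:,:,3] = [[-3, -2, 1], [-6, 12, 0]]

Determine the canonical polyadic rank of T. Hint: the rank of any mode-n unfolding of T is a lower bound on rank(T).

2

Lower bound: in the mode-1 unfolding of T (rows indexed by i, columns by (j,k)) the 2×2 minor on rows i ∈ {1, 2}, columns (j,k) ∈ {(1,1), (1,2)} is det [[3, 6], [6, 2]] = -30 ≠ 0, so that unfolding has rank ≥ 2 and hence rank(T) ≥ 2 (CP rank is at least every unfolding rank, though it can be larger).
Upper bound: with S_k = T[:,:,k], the two rank-1 terms a₁b₁ᵀ, a₂b₂ᵀ are the rank-1 members of the pencil x·S₁ + y·S₂.
The 2×2 minor of x·S₁ + y·S₂ on rows {1,2}, columns {1,2} is −48·x² − 112·xy − 32·y² = (-16)·(x + 2·y)(3·x + y), vanishing at (x:y) = (2:-1) and (1:-3).
M₁ = 2·S₁ − S₂ = [[0, 0, 0], [10, -20, 0]] = 10·(0, 1)(1, -2, 0)ᵀ and M₂ = S₁ − 3·S₂ = [[-15, -10, 5], [0, 0, 0]] = (-5)·(1, 0)(3, 2, -1)ᵀ, so take a₁ = (0, 1), b₁ = (1, -2, 0), a₂ = (1, 0), b₂ = (3, 2, -1).
Each slice is an integer combination of E₁ = a₁b₁ᵀ and E₂ = a₂b₂ᵀ: S₁ = 6·E₁ + E₂, S₂ = 2·E₁ + 2·E₂, S₃ = −6·E₁ − E₂; reading off coefficients, c₁ = (6, 2, -6) and c₂ = (1, 2, -1).
Hence T = (0, 1) ⊗ (1, -2, 0) ⊗ (6, 2, -6) + (1, 0) ⊗ (3, 2, -1) ⊗ (1, 2, -1), so rank(T) ≤ 2.
These bounds meet, so rank(T) = 2.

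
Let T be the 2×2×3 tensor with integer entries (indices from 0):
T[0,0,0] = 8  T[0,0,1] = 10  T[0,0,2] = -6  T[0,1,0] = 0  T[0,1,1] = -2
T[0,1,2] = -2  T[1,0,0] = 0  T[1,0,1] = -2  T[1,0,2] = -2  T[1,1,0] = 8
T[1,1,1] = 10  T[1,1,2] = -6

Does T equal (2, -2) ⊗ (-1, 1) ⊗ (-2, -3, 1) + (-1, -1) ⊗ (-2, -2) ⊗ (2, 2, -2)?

Yes

Reconstruct entrywise from the claimed factors. For example, T[1,0,2] = -2 and Σₗ aₗ[1]bₗ[0]cₗ[2] = (-2)·(-1)·(1) + (-1)·(-2)·(-2) = -2; checking all 12 entries, every one matches. The claim holds.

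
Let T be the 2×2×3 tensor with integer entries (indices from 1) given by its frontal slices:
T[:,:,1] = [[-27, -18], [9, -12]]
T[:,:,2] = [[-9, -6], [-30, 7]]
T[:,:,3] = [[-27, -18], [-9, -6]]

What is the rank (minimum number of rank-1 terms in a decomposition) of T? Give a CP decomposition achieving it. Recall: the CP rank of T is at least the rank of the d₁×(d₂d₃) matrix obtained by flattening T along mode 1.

Lower bound: in the mode-1 unfolding of T (rows indexed by i, columns by (j,k)) the 2×2 minor on rows i ∈ {1, 2}, columns (j,k) ∈ {(1,1), (1,2)} is det [[-27, -9], [9, -30]] = 891 ≠ 0, so that unfolding has rank ≥ 2 and hence rank(T) ≥ 2 (CP rank is at least every unfolding rank, though it can be larger).
Upper bound: with S_k = T[:,:,k], the two rank-1 terms a₁b₁ᵀ, a₂b₂ᵀ are the rank-1 members of the pencil x·S₁ + y·S₂.
det(x·S₁ + y·S₂) is 486·x² − 567·xy − 243·y² = 81·(2·x − 3·y)(3·x + y), vanishing at (x:y) = (3:2) and (1:-3).
M₁ = 3·S₁ + 2·S₂ = [[-99, -66], [-33, -22]] = (-11)·(3, 1)(3, 2)ᵀ and M₂ = S₁ − 3·S₂ = [[0, 0], [99, -33]] = 33·(0, 1)(3, -1)ᵀ, so take a₁ = (3, 1), b₁ = (3, 2), a₂ = (0, 1), b₂ = (3, -1).
Each slice is an integer combination of E₁ = a₁b₁ᵀ and E₂ = a₂b₂ᵀ: S₁ = −3·E₁ + 6·E₂, S₂ = −E₁ − 9·E₂, S₃ = −3·E₁; reading off coefficients, c₁ = (-3, -1, -3) and c₂ = (6, -9, 0).
Hence T = (3, 1) ⊗ (3, 2) ⊗ (-3, -1, -3) + (0, 1) ⊗ (3, -1) ⊗ (6, -9, 0), so rank(T) ≤ 2.
These bounds meet, so rank(T) = 2.

rank(T) = 2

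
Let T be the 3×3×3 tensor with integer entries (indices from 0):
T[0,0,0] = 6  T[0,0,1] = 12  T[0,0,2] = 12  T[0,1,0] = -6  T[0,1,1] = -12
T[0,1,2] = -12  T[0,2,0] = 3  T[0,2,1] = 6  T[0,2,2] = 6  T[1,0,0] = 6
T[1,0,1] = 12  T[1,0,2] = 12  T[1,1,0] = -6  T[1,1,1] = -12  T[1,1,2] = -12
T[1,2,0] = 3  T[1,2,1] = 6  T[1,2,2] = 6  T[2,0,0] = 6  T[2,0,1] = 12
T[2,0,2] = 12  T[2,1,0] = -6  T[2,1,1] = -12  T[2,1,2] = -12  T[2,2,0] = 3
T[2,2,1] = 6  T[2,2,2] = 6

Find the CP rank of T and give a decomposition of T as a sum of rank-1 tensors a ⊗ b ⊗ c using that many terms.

Lower bound: T ≠ 0 (e.g. T[0,0,0] = 6), so rank(T) ≥ 1.
Upper bound: the mode-1 fibre T[:,0,0] = [6, 6, 6] gives a = [1, 1, 1] (primitive direction); the mode-2 fibre T[0,:,0] = [6, -6, 3] gives b = [2, -2, 1]; then c[k] = T[0,0,k] / (a[0]·b[0]) = [6, 12, 12] / 2 = [3, 6, 6].
Expanding [1, 1, 1] ⊗ [2, -2, 1] ⊗ [3, 6, 6] reproduces all 27 entries of T, so T = [1, 1, 1] ⊗ [2, -2, 1] ⊗ [3, 6, 6] and rank(T) ≤ 1.
These bounds meet, so rank(T) = 1.

rank(T) = 1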